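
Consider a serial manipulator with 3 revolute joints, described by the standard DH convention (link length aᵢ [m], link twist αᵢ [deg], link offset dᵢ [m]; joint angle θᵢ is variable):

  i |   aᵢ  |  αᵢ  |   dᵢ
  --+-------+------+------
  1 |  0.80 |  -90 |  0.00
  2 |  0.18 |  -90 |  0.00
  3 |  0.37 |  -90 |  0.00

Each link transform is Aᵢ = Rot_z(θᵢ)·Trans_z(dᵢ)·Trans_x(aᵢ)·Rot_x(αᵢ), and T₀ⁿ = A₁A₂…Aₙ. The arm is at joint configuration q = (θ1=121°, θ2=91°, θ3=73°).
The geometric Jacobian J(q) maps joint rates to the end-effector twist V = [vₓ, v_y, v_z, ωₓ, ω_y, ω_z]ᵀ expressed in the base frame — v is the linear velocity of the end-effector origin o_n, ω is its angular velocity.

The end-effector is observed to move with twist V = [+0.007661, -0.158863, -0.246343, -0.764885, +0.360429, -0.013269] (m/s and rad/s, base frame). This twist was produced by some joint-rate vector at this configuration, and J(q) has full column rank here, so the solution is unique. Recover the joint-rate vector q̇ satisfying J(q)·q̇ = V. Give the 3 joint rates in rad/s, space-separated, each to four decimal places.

o_n = [-0.1061, 0.8637, -0.2881]
J₁: ẑ×o_n = [-0.8637, -0.1061, 0.0000], ω = ẑ
J2: z=[-0.8572, -0.5150, 0.0000] o=[-0.4120, 0.6857, 0.0000] → [0.1484, -0.2470, 0.0050, -0.8572, -0.5150, 0.0000]
J3: z=[0.5150, -0.8570, 0.0175] o=[-0.4104, 0.6830, -0.1800] → [0.0895, 0.0610, 0.3538, 0.5150, -0.8570, 0.0175]
q̇ = J⁺·V = [-0.0010, 0.4700, -0.7030]

-0.0010 0.4700 -0.7030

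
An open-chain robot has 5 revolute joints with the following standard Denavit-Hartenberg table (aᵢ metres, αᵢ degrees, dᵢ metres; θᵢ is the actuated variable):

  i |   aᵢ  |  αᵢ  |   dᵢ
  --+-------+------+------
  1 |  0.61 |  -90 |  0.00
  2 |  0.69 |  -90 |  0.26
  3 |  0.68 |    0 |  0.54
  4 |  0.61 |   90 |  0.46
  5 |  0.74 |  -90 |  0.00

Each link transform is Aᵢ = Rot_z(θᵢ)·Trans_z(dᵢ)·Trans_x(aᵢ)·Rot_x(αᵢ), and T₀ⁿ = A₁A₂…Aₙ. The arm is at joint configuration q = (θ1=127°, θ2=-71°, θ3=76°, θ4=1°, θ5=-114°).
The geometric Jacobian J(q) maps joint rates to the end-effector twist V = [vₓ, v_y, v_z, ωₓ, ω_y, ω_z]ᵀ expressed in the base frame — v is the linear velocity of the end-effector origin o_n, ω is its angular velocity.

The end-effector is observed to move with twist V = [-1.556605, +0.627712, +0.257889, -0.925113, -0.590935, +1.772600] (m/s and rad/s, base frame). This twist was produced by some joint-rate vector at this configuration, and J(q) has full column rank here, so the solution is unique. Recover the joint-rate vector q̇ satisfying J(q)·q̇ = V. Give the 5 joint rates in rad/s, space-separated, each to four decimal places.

0.9980 0.9190 -0.9270 0.7550 0.7800

o_n = [-0.1727, 1.3939, 0.7682]
J₁: ẑ×o_n = [-1.3939, -0.1727, 0.0000], ω = ẑ
J2: z=[-0.7986, -0.6018, 0.0000] o=[-0.3671, 0.4872, 0.0000] → [-0.4623, 0.6135, -0.6072, -0.7986, -0.6018, 0.0000]
J3: z=[-0.5690, 0.7551, -0.3256] o=[-0.7099, 0.5101, 0.6524] → [0.3752, -0.1090, -0.9085, -0.5690, 0.7551, -0.3256]
J4: z=[-0.5690, 0.7551, -0.3256] o=[-0.5225, 1.3577, 0.6321] → [0.1145, -0.0365, -0.2847, -0.5690, 0.7551, -0.3256]
J5: z=[-0.3706, 0.1180, 0.9213] o=[-0.3365, 2.0985, 0.6121] → [0.6675, 0.2087, 0.2418, -0.3706, 0.1180, 0.9213]
q̇ = J⁺·V = [0.9980, 0.9190, -0.9270, 0.7550, 0.7800]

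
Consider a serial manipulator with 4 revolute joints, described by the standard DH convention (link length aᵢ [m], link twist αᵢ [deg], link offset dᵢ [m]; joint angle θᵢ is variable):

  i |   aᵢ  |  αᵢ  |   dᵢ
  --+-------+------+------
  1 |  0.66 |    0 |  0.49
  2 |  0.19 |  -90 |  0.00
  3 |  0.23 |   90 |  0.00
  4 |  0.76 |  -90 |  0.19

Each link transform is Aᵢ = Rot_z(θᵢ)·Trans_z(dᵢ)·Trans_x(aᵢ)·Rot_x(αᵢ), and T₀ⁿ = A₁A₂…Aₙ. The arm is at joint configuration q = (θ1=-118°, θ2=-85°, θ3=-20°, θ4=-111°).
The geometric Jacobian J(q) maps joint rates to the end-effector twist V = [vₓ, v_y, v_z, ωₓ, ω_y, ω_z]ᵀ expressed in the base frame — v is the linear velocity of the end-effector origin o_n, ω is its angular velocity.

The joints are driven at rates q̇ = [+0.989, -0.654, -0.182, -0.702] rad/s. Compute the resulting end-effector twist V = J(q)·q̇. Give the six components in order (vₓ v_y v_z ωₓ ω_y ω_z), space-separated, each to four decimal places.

0.7300 -0.6104 -0.1894 -0.1499 0.2613 -0.3247

o_n = [-0.1111, 0.1037, 0.6541]
J₁: ẑ×o_n = [-0.1037, -0.1111, 0.0000], ω = ẑ
J2: z=[0.0000, 0.0000, 1.0000] o=[-0.3099, -0.5827, 0.4900] → [-0.6864, 0.1988, 0.0000, 0.0000, 0.0000, 1.0000]
J3: z=[-0.3907, -0.9205, 0.0000] o=[-0.4847, -0.5085, 0.4900] → [-0.1510, 0.0641, 0.1048, -0.3907, -0.9205, 0.0000]
J4: z=[0.3148, -0.1336, 0.9397] o=[-0.6837, -0.4241, 0.5687] → [-0.5073, 0.5112, 0.2427, 0.3148, -0.1336, 0.9397]
V = J·q̇ = [0.7300, -0.6104, -0.1894, -0.1499, 0.2613, -0.3247]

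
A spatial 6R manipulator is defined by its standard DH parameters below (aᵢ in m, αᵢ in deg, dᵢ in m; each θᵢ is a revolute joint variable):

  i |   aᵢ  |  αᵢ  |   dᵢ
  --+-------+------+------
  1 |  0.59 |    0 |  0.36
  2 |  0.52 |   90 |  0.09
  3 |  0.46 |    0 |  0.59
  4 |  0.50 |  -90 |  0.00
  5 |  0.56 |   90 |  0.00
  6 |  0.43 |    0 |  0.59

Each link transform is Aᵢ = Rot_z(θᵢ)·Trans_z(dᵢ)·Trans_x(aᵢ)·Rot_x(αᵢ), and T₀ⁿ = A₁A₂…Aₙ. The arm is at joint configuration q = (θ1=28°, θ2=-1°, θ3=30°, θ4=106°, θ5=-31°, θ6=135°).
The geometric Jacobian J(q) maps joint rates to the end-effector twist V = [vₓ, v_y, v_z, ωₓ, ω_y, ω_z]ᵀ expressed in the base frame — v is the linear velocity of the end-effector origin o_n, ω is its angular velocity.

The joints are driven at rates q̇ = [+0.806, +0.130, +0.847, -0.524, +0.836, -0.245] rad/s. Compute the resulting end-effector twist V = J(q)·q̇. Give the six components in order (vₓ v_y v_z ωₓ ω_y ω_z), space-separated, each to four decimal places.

o_n = [1.4420, -0.6314, 0.7499]
J₁: ẑ×o_n = [0.6314, 1.4420, -0.0000], ω = ẑ
J2: z=[0.0000, 0.0000, 1.0000] o=[0.5209, 0.2770, 0.3600] → [0.9084, 0.9211, -0.0000, 0.0000, 0.0000, 1.0000]
J3: z=[0.4540, -0.8910, 0.0000] o=[0.9843, 0.5131, 0.4500] → [-0.2672, -0.1362, -0.1117, 0.4540, -0.8910, 0.0000]
J4: z=[0.4540, -0.8910, 0.0000] o=[1.6071, 0.1682, 0.6800] → [-0.0623, -0.0317, -0.5101, 0.4540, -0.8910, 0.0000]
J5: z=[-0.6189, -0.3154, -0.7193] o=[1.2866, 0.0049, 1.0273] → [-0.3703, -0.2835, 0.4429, -0.6189, -0.3154, -0.7193]
J6: z=[0.7193, -0.5955, -0.3578] o=[1.1099, -0.4088, 1.3608] → [0.2841, 0.3205, 0.0377, 0.7193, -0.5955, -0.3578]
V = J·q̇ = [0.0542, 0.8678, 0.5337, -0.5470, -0.4055, 0.4223]

0.0542 0.8678 0.5337 -0.5470 -0.4055 0.4223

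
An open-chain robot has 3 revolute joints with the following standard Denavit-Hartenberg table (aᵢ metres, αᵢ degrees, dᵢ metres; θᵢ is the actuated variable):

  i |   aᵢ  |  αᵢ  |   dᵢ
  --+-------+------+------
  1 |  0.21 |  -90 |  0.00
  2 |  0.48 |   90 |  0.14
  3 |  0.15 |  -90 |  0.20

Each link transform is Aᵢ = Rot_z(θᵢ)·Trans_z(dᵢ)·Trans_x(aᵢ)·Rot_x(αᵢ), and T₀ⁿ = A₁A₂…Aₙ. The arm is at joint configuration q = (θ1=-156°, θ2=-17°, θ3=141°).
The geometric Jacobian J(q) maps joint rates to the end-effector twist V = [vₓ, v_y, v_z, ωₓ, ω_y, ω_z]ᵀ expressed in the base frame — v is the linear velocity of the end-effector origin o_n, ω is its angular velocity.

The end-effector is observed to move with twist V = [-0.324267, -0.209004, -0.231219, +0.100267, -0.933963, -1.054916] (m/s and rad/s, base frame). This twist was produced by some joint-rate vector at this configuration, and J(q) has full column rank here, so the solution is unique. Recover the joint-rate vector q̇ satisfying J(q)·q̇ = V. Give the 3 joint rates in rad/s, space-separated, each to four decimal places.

o_n = [-0.3606, -0.4171, 0.2975]
J₁: ẑ×o_n = [0.4171, -0.3606, 0.0000], ω = ẑ
J2: z=[0.4067, -0.9135, 0.0000] o=[-0.1918, -0.0854, 0.0000] → [-0.2718, -0.1210, -0.2891, 0.4067, -0.9135, 0.0000]
J3: z=[0.2671, 0.1189, 0.9563] o=[-0.5542, -0.4000, 0.1403] → [0.0351, 0.1432, -0.0276, 0.2671, 0.1189, 0.9563]
q̇ = J⁺·V = [-0.1120, 0.8940, -0.9860]

-0.1120 0.8940 -0.9860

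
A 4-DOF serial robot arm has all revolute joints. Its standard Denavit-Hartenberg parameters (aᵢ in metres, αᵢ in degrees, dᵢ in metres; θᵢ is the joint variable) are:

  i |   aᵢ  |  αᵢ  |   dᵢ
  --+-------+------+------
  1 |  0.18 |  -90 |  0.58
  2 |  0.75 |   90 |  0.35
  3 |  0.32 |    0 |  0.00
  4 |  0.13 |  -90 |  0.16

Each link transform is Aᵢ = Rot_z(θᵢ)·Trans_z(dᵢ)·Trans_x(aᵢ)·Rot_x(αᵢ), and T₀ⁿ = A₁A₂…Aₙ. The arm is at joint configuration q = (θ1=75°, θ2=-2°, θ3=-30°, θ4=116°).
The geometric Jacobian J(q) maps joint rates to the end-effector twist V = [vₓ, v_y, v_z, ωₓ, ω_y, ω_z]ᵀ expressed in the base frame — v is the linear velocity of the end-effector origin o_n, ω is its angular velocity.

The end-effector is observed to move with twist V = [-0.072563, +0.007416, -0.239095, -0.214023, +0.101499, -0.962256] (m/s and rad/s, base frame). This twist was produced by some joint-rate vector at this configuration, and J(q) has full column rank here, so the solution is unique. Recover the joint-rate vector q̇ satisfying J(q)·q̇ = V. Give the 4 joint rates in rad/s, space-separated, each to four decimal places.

0.2590 0.2330 -0.8310 -0.3910

o_n = [0.0044, 1.2515, 0.7761]
J₁: ẑ×o_n = [-1.2515, 0.0044, 0.0000], ω = ẑ
J2: z=[-0.9659, 0.2588, 0.0000] o=[0.0466, 0.1739, 0.5800] → [0.0507, 0.1894, -1.0300, -0.9659, 0.2588, 0.0000]
J3: z=[-0.0090, -0.0337, 0.9994] o=[-0.0975, 0.9885, 0.6062] → [-0.2686, 0.1033, 0.0011, -0.0090, -0.0337, 0.9994]
J4: z=[-0.0090, -0.0337, 0.9994] o=[0.1287, 1.2146, 0.6158] → [-0.0423, -0.1228, -0.0045, -0.0090, -0.0337, 0.9994]
q̇ = J⁺·V = [0.2590, 0.2330, -0.8310, -0.3910]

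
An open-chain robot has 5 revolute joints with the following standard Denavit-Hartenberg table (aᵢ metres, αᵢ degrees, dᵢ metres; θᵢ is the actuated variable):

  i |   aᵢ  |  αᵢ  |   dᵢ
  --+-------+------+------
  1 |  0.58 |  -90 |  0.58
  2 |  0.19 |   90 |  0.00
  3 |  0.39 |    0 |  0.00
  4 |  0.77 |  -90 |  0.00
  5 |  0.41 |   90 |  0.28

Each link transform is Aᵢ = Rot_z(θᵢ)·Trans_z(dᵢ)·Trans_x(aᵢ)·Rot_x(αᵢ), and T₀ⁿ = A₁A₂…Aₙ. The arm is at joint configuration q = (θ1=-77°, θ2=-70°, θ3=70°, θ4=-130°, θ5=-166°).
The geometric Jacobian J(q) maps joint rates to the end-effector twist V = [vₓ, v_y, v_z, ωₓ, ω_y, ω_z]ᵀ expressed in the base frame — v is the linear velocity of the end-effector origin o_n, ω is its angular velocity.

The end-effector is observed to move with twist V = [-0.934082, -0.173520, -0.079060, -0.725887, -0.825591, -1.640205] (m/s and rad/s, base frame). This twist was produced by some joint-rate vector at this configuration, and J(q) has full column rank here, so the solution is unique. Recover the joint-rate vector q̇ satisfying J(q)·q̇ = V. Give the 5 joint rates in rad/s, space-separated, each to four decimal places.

o_n = [0.3468, -0.6835, 1.3205]
J₁: ẑ×o_n = [0.6835, 0.3468, -0.0000], ω = ẑ
J2: z=[0.9744, 0.2250, 0.0000] o=[0.1305, -0.5651, 0.5800] → [0.1666, -0.7216, -0.1640, 0.9744, 0.2250, 0.0000]
J3: z=[-0.2114, 0.9156, 0.3420] o=[0.1451, -0.6285, 0.7585] → [0.5334, 0.1878, -0.1731, -0.2114, 0.9156, 0.3420]
J4: z=[-0.2114, 0.9156, 0.3420] o=[0.5124, -0.5905, 0.8839] → [0.4316, 0.0357, 0.1713, -0.2114, 0.9156, 0.3420]
J5: z=[0.5538, -0.1761, 0.8138] o=[-0.1077, -0.8688, 1.2457] → [-0.1640, 0.3284, 0.1827, 0.5538, -0.1761, 0.8138]
q̇ = J⁺·V = [-0.7820, -0.5540, -0.3120, -0.5840, -0.6780]

-0.7820 -0.5540 -0.3120 -0.5840 -0.6780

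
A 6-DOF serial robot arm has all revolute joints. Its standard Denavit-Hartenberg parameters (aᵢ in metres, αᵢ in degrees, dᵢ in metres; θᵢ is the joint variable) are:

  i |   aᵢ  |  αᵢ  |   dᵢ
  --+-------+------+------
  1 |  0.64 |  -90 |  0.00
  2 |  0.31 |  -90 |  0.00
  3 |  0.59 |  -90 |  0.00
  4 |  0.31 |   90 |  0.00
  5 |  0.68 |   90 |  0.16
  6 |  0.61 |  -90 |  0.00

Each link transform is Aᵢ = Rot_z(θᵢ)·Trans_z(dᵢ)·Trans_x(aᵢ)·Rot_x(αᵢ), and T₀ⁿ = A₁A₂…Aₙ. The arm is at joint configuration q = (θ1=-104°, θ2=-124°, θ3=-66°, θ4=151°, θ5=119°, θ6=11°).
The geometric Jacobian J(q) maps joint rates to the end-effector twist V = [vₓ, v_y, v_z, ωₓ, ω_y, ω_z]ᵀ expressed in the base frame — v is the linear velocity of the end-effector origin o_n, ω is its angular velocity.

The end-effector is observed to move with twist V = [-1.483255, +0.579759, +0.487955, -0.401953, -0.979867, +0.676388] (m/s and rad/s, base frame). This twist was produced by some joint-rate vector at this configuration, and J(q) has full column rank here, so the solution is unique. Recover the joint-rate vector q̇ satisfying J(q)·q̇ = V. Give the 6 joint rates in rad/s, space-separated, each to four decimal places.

0.6220 0.5520 0.2840 -0.4610 -0.9570 0.5230

o_n = [0.5391, 0.2849, 1.3885]
J₁: ẑ×o_n = [-0.2849, 0.5391, 0.0000], ω = ẑ
J2: z=[0.9703, -0.2419, 0.0000] o=[-0.1548, -0.6210, 0.0000] → [-0.3359, -1.3472, 1.0469, 0.9703, -0.2419, 0.0000]
J3: z=[-0.2006, -0.8044, 0.5592] o=[-0.1129, -0.4528, 0.2570] → [-1.3227, 0.5915, 0.3765, -0.2006, -0.8044, 0.5592]
J4: z=[-0.2711, 0.5941, 0.7574] o=[0.4426, -0.4530, 0.4559] → [-0.0049, 0.3259, -0.2574, -0.2711, 0.5941, 0.7574]
J5: z=[0.6318, 0.7034, -0.3256] o=[0.2174, -0.3320, 0.2805] → [0.9802, -0.8048, 0.1635, 0.6318, 0.7034, -0.3256]
J6: z=[-0.7665, 0.6293, -0.1279] o=[0.3967, 0.0052, 0.8654] → [0.3650, 0.3827, -0.3040, -0.7665, 0.6293, -0.1279]
q̇ = J⁺·V = [0.6220, 0.5520, 0.2840, -0.4610, -0.9570, 0.5230]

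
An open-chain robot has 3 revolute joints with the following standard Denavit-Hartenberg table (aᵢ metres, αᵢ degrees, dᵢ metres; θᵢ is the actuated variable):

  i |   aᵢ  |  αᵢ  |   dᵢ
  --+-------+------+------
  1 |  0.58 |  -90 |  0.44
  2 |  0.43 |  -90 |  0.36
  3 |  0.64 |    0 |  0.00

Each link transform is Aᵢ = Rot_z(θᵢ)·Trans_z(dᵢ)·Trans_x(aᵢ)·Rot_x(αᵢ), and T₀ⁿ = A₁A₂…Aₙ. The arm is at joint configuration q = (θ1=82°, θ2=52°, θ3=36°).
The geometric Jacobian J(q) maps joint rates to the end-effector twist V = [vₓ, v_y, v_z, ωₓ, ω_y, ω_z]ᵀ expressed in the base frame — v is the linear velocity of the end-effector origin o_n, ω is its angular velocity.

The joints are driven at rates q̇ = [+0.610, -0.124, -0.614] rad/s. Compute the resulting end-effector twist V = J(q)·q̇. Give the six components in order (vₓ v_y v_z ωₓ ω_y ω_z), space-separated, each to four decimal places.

-0.9836 0.3853 -0.1097 0.1901 0.4619 0.9880

o_n = [0.1780, 1.1499, -0.3069]
J₁: ẑ×o_n = [-1.1499, 0.1780, 0.0000], ω = ẑ
J2: z=[-0.9903, 0.1392, 0.0000] o=[0.0807, 0.5744, 0.4400] → [-0.1039, -0.7396, -0.5835, -0.9903, 0.1392, 0.0000]
J3: z=[-0.1097, -0.7803, -0.6157] o=[-0.2389, 0.8866, 0.1012] → [0.4805, -0.3014, 0.2964, -0.1097, -0.7803, -0.6157]
V = J·q̇ = [-0.9836, 0.3853, -0.1097, 0.1901, 0.4619, 0.9880]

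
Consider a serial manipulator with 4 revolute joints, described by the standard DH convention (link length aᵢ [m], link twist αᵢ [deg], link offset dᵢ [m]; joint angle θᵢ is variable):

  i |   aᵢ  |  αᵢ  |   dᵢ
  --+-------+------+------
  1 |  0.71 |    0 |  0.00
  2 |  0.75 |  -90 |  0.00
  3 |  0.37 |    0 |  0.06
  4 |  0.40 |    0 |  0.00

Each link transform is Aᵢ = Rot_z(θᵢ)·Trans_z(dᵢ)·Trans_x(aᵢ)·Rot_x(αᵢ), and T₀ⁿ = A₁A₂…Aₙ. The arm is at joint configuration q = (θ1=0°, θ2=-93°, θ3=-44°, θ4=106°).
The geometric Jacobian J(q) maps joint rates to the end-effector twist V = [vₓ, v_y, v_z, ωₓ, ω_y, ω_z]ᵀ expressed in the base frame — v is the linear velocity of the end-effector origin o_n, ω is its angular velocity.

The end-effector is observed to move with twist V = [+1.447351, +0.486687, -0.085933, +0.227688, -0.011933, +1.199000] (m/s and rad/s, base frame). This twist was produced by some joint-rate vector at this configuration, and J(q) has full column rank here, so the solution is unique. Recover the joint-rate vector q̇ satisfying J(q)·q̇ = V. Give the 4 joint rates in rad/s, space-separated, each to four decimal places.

o_n = [0.7069, -1.2054, -0.0962]
J₁: ẑ×o_n = [1.2054, 0.7069, -0.0000], ω = ẑ
J2: z=[0.0000, 0.0000, 1.0000] o=[0.7100, 0.0000, 0.0000] → [1.2054, -0.0031, 0.0000, 0.0000, 0.0000, 1.0000]
J3: z=[0.9986, -0.0523, 0.0000] o=[0.6707, -0.7490, 0.0000] → [0.0050, 0.0960, -0.4539, 0.9986, -0.0523, 0.0000]
J4: z=[0.9986, -0.0523, 0.0000] o=[0.7167, -1.0179, 0.2570] → [0.0185, 0.3527, -0.1878, 0.9986, -0.0523, 0.0000]
q̇ = J⁺·V = [0.6360, 0.5630, 0.1620, 0.0660]

0.6360 0.5630 0.1620 0.0660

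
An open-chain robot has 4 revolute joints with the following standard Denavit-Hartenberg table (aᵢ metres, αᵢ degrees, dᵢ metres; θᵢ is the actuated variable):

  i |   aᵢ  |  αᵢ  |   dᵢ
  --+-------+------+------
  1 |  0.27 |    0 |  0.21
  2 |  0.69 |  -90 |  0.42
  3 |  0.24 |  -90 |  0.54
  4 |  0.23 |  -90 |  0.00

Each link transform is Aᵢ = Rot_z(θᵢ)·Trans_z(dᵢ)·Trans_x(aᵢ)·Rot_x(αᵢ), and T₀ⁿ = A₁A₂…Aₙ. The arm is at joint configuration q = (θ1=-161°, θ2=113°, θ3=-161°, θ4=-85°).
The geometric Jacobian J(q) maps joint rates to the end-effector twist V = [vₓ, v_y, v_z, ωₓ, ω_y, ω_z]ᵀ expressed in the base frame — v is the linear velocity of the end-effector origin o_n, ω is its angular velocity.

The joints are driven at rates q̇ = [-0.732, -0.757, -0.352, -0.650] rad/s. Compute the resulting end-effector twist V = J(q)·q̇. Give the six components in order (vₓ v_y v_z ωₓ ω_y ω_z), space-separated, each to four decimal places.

o_n = [0.6135, 0.0967, 0.7147]
J₁: ẑ×o_n = [-0.0967, 0.6135, 0.0000], ω = ẑ
J2: z=[0.0000, 0.0000, 1.0000] o=[-0.2553, -0.0879, 0.2100] → [-0.1846, 0.8687, 0.0000, 0.0000, 0.0000, 1.0000]
J3: z=[0.7431, 0.6691, 0.0000] o=[0.2064, -0.6007, 0.6300] → [0.0567, -0.0629, 0.2459, 0.7431, 0.6691, 0.0000]
J4: z=[0.2178, -0.2419, 0.9455] o=[0.4559, -0.0707, 0.7081] → [-0.1599, 0.1476, 0.0746, 0.2178, -0.2419, 0.9455]
V = J·q̇ = [0.2945, -1.1805, -0.1350, -0.4032, -0.0783, -2.1036]

0.2945 -1.1805 -0.1350 -0.4032 -0.0783 -2.1036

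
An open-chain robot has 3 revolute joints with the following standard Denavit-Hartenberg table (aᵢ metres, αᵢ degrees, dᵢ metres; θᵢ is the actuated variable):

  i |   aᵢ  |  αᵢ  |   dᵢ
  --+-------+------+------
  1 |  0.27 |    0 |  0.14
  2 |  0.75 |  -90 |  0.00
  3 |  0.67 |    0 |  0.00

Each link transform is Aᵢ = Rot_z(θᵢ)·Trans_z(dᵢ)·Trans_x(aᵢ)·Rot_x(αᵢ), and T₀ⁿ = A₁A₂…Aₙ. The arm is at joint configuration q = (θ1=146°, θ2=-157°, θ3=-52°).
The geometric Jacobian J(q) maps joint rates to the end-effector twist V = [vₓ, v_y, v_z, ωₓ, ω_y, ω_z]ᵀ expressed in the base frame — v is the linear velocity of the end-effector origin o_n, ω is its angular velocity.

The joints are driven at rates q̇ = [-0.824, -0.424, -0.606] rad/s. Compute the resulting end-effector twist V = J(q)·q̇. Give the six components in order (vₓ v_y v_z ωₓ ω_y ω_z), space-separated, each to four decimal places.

-0.4665 -1.1786 0.2500 -0.1156 -0.5949 -1.2480

o_n = [0.9173, -0.0708, 0.6680]
J₁: ẑ×o_n = [0.0708, 0.9173, -0.0000], ω = ẑ
J2: z=[0.0000, 0.0000, 1.0000] o=[-0.2238, 0.1510, 0.1400] → [0.2218, 1.1411, -0.0000, 0.0000, 0.0000, 1.0000]
J3: z=[0.1908, 0.9816, 0.0000] o=[0.5124, 0.0079, 0.1400] → [0.5183, -0.1007, -0.4125, 0.1908, 0.9816, 0.0000]
V = J·q̇ = [-0.4665, -1.1786, 0.2500, -0.1156, -0.5949, -1.2480]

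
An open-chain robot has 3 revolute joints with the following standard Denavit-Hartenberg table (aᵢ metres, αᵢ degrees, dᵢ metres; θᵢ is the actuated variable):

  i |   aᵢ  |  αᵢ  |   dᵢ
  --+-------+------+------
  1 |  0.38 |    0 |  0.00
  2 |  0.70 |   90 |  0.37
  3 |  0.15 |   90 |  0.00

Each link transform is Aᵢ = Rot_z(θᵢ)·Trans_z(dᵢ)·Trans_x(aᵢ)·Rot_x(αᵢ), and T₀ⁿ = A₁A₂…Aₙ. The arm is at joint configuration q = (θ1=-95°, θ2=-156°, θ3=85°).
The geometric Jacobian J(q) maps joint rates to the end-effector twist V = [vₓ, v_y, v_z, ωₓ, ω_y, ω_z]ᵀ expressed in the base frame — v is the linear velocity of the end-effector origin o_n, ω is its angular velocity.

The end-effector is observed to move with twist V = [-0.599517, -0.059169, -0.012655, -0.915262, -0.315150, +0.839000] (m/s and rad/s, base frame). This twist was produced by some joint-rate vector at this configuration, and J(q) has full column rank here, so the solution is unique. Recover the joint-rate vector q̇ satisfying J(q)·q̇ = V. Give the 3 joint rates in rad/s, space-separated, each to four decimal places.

o_n = [-0.2653, 0.2957, 0.5194]
J₁: ẑ×o_n = [-0.2957, -0.2653, 0.0000], ω = ẑ
J2: z=[0.0000, 0.0000, 1.0000] o=[-0.0331, -0.3786, 0.0000] → [-0.6742, -0.2322, 0.0000, 0.0000, 0.0000, 1.0000]
J3: z=[0.9455, 0.3256, 0.0000] o=[-0.2610, 0.2833, 0.3700] → [0.0486, -0.1413, 0.0131, 0.9455, 0.3256, 0.0000]
q̇ = J⁺·V = [0.0350, 0.8040, -0.9680]

0.0350 0.8040 -0.9680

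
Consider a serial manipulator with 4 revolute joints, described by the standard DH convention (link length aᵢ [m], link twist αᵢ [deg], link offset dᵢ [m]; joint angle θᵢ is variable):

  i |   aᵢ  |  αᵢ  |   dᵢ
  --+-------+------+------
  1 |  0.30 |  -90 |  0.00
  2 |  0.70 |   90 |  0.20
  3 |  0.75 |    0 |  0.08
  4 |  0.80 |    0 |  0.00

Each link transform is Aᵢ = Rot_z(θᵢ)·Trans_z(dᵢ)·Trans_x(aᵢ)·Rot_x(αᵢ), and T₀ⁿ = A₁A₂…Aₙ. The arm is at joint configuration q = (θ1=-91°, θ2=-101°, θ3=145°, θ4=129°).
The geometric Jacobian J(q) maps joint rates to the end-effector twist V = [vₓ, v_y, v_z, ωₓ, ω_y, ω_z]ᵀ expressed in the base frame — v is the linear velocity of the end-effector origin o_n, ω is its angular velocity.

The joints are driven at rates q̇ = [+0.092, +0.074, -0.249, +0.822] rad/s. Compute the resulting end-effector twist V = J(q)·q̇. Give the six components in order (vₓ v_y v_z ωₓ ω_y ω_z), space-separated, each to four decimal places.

o_n = [-0.1712, -0.1915, 0.1236]
J₁: ẑ×o_n = [0.1915, -0.1712, 0.0000], ω = ẑ
J2: z=[0.9998, -0.0175, 0.0000] o=[-0.0052, -0.3000, 0.0000] → [-0.0022, -0.1236, 0.1055, 0.9998, -0.0175, 0.0000]
J3: z=[0.0171, 0.9815, -0.1908] o=[0.1971, -0.1699, 0.6871] → [-0.5572, 0.0799, 0.3611, 0.0171, 0.9815, -0.1908]
J4: z=[0.0171, 0.9815, -0.1908] o=[0.6265, -0.2161, 0.0688] → [0.0585, 0.1513, 0.7834, 0.0171, 0.9815, -0.1908]
V = J·q̇ = [0.2043, 0.0796, 0.5618, 0.0838, 0.5611, -0.0173]

0.2043 0.0796 0.5618 0.0838 0.5611 -0.0173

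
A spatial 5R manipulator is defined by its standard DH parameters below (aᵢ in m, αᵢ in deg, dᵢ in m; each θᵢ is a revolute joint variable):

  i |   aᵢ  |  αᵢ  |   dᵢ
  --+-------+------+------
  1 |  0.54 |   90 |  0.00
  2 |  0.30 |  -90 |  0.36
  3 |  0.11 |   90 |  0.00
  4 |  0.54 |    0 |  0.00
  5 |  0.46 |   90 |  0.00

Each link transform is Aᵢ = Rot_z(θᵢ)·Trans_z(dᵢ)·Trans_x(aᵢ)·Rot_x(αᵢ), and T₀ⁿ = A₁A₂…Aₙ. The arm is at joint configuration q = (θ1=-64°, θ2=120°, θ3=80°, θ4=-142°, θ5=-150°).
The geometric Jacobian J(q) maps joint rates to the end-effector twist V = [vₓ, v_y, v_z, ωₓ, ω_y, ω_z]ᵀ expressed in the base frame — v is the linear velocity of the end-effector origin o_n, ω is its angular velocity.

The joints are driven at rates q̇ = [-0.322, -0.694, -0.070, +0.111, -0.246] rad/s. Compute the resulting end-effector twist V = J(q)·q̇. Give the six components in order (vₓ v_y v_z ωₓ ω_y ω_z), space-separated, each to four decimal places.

o_n = [-0.3096, -0.5081, 0.1912]
J₁: ẑ×o_n = [0.5081, -0.3096, 0.0000], ω = ẑ
J2: z=[-0.8988, -0.4384, 0.0000] o=[0.2367, -0.4853, 0.0000] → [-0.0838, 0.1719, -0.2190, -0.8988, -0.4384, 0.0000]
J3: z=[-0.3796, 0.7784, -0.5000] o=[-0.1526, -0.5083, 0.2598] → [-0.0533, 0.0525, 0.1221, -0.3796, 0.7784, -0.5000]
J4: z=[-0.3719, 0.3664, 0.8529] o=[-0.0594, -0.4523, 0.2763] → [0.0165, -0.2450, 0.1125, -0.3719, 0.3664, 0.8529]
J5: z=[-0.3719, 0.3664, 0.8529] o=[-0.2937, -0.9280, 0.3786] → [-0.4267, -0.0833, -0.1503, -0.3719, 0.3664, 0.8529]
V = J·q̇ = [0.0051, -0.0300, 0.1929, 0.7005, 0.2003, -0.4021]

0.0051 -0.0300 0.1929 0.7005 0.2003 -0.4021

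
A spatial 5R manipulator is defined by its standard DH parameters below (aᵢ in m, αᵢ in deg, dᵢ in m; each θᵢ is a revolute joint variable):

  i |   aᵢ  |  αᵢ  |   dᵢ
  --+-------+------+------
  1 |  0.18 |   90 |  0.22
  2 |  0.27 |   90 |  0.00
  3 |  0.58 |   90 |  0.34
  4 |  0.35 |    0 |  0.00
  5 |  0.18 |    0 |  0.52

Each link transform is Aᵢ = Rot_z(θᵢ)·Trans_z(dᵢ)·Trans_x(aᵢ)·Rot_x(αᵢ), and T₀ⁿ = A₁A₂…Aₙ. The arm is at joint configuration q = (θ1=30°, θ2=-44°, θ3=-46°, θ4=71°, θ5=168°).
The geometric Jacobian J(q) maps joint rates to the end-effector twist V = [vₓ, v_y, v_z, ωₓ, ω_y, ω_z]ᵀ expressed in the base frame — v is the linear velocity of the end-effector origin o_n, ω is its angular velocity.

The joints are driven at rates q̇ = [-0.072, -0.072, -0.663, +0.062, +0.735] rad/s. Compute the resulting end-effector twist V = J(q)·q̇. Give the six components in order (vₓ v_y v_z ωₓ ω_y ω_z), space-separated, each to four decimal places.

o_n = [-0.3564, 0.7107, -0.3695]
J₁: ẑ×o_n = [-0.7107, -0.3564, 0.0000], ω = ẑ
J2: z=[0.5000, -0.8660, 0.0000] o=[0.1559, 0.0900, 0.2200] → [0.5105, 0.2947, -0.1333, 0.5000, -0.8660, 0.0000]
J3: z=[-0.6016, -0.3473, -0.7193] o=[0.3241, 0.1871, 0.0324] → [0.5163, 0.2477, -0.5514, -0.6016, -0.3473, -0.7193]
J4: z=[-0.7955, 0.3429, 0.4997] o=[0.1619, 0.5753, -0.4920] → [-0.0257, -0.1616, 0.0700, -0.7955, 0.3429, 0.4997]
J5: z=[-0.7955, 0.3429, 0.4997] o=[-0.0288, 0.5598, -0.7851] → [0.0670, 0.1669, -0.0078, -0.7955, 0.3429, 0.4997]
V = J·q̇ = [-0.2802, -0.0472, 0.3738, -0.2711, 0.5659, 0.8032]

-0.2802 -0.0472 0.3738 -0.2711 0.5659 0.8032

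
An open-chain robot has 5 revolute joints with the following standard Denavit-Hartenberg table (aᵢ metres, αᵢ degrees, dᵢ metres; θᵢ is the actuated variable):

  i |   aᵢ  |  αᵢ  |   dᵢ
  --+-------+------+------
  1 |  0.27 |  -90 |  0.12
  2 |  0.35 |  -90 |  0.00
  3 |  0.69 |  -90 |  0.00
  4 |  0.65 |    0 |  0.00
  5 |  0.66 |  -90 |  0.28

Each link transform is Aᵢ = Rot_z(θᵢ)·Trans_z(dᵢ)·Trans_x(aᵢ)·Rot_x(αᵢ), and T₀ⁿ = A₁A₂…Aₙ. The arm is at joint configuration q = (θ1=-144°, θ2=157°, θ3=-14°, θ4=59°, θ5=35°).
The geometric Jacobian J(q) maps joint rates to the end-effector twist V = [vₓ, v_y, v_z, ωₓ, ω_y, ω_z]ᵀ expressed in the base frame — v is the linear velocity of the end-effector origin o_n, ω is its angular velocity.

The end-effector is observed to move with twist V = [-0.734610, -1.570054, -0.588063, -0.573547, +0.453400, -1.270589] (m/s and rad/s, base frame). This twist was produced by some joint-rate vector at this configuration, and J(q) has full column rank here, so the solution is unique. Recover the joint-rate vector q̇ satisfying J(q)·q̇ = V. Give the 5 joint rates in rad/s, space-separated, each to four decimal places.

o_n = [0.3951, 0.3302, -1.5332]
J₁: ẑ×o_n = [-0.3302, 0.3951, 0.0000], ω = ẑ
J2: z=[0.5878, -0.8090, 0.0000] o=[-0.2184, -0.1587, 0.1200] → [1.3375, 0.9717, 0.7837, 0.5878, -0.8090, 0.0000]
J3: z=[0.3161, 0.2297, 0.9205] o=[0.0422, 0.0307, -0.0168] → [-0.6240, 0.8042, 0.0136, 0.3161, 0.2297, 0.9205]
J4: z=[-0.3902, 0.9159, -0.0945] o=[0.6389, 0.2579, -0.2784] → [-1.1425, -0.4666, 0.1951, -0.3902, 0.9159, -0.0945]
J5: z=[-0.3902, 0.9159, -0.0945] o=[0.7523, 0.2401, -0.9181] → [-0.5548, -0.2062, 0.2920, -0.3902, 0.9159, -0.0945]
q̇ = J⁺·V = [-0.7830, -0.6690, -0.5260, 0.6920, -0.6560]

-0.7830 -0.6690 -0.5260 0.6920 -0.6560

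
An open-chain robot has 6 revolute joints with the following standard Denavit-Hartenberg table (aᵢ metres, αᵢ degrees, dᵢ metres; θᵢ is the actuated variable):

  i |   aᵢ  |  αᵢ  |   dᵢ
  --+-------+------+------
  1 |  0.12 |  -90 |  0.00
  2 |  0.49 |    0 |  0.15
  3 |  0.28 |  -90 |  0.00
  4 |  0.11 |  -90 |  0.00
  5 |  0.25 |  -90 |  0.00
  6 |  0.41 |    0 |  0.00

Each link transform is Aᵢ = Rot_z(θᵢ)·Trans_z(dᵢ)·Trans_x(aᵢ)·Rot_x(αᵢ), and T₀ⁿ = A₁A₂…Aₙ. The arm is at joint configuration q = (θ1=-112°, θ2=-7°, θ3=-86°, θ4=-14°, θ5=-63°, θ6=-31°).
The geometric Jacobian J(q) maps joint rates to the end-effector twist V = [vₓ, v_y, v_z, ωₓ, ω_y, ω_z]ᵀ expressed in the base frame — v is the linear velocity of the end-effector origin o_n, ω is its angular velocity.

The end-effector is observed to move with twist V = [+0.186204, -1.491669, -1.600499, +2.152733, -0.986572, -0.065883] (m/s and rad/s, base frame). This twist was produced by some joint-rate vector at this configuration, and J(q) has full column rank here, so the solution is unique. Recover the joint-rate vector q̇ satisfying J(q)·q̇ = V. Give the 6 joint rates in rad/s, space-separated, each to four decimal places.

o_n = [-0.3788, -1.0384, 0.7896]
J₁: ẑ×o_n = [1.0384, -0.3788, 0.0000], ω = ẑ
J2: z=[0.9272, -0.3746, 0.0000] o=[-0.0450, -0.1113, 0.0000] → [-0.2958, -0.7321, -0.9847, 0.9272, -0.3746, 0.0000]
J3: z=[0.9272, -0.3746, 0.0000] o=[-0.0881, -0.6184, 0.0597] → [-0.2734, -0.6767, -0.4984, 0.9272, -0.3746, 0.0000]
J4: z=[-0.3741, -0.9259, 0.0523] o=[-0.0826, -0.6048, 0.3393] → [-0.3942, 0.1529, -0.1121, -0.3741, -0.9259, 0.0523]
J5: z=[-0.8949, 0.3752, 0.2416] o=[-0.0558, -0.6096, 0.4459] → [0.2325, 0.2295, 0.5050, -0.8949, 0.3752, 0.2416]
J6: z=[0.3866, 0.3816, 0.8396] o=[-0.1115, -0.8208, 0.5676] → [0.2674, -0.3103, 0.0178, 0.3866, 0.3816, 0.8396]
q̇ = J⁺·V = [0.9350, 0.6750, 0.9590, -0.3510, -0.9530, -0.8960]

0.9350 0.6750 0.9590 -0.3510 -0.9530 -0.8960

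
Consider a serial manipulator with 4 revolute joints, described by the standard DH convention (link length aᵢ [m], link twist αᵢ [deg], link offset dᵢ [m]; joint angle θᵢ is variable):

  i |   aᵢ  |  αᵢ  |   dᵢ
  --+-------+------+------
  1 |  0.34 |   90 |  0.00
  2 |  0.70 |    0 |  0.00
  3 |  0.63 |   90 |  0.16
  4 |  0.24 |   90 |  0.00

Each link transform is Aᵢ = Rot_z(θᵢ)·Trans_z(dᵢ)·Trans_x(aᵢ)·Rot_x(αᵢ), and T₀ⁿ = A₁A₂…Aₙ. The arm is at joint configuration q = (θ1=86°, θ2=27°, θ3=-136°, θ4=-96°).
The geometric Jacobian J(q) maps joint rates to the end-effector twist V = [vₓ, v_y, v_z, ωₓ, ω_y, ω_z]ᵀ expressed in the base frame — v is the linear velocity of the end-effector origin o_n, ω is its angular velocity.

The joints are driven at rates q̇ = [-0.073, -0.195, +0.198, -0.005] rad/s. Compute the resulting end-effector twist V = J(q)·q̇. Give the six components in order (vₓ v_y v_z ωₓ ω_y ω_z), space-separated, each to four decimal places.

0.0608 0.0657 -0.1211 0.0033 0.0045 -0.0746

o_n = [-0.0250, 0.7704, -0.2542]
J₁: ẑ×o_n = [-0.7704, -0.0250, 0.0000], ω = ẑ
J2: z=[0.9976, -0.0698, 0.0000] o=[0.0237, 0.3392, 0.0000] → [0.0177, 0.2535, 0.4268, 0.9976, -0.0698, 0.0000]
J3: z=[0.9976, -0.0698, 0.0000] o=[0.0672, 0.9614, 0.3178] → [0.0399, 0.5706, -0.1969, 0.9976, -0.0698, 0.0000]
J4: z=[-0.0660, -0.9432, 0.3256] o=[0.2125, 0.7456, -0.2779] → [-0.0304, -0.0758, -0.2257, -0.0660, -0.9432, 0.3256]
V = J·q̇ = [0.0608, 0.0657, -0.1211, 0.0033, 0.0045, -0.0746]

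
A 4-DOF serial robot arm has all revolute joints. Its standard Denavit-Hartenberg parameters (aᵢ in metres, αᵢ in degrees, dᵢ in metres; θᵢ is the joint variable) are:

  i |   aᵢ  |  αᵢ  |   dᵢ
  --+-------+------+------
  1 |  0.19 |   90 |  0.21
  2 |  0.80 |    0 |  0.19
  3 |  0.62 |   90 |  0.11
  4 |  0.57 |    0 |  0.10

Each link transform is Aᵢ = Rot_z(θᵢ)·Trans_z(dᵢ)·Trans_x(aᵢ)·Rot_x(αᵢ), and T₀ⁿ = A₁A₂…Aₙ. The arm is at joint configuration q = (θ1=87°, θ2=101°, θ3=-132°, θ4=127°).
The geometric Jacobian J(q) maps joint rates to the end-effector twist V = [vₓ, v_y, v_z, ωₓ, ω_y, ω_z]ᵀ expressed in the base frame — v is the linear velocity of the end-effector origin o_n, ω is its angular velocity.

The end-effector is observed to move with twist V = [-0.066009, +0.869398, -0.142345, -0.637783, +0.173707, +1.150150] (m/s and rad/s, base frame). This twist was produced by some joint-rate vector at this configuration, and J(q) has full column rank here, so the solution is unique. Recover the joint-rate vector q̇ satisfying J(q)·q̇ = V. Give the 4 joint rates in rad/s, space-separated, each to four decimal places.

o_n = [0.7659, 0.1834, 0.7669]
J₁: ẑ×o_n = [-0.1834, 0.7659, 0.0000], ω = ẑ
J2: z=[0.9986, -0.0523, 0.0000] o=[0.0099, 0.1897, 0.2100] → [-0.0291, -0.5562, 0.0333, 0.9986, -0.0523, 0.0000]
J3: z=[0.9986, -0.0523, 0.0000] o=[0.1917, 0.0274, 0.9953] → [0.0120, 0.2281, 0.1859, 0.9986, -0.0523, 0.0000]
J4: z=[-0.0270, -0.5143, -0.8572] o=[0.3294, 0.5523, 0.6760] → [-0.3630, -0.3717, 0.2345, -0.0270, -0.5143, -0.8572]
q̇ = J⁺·V = [0.9170, -0.2720, -0.3740, -0.2720]

0.9170 -0.2720 -0.3740 -0.2720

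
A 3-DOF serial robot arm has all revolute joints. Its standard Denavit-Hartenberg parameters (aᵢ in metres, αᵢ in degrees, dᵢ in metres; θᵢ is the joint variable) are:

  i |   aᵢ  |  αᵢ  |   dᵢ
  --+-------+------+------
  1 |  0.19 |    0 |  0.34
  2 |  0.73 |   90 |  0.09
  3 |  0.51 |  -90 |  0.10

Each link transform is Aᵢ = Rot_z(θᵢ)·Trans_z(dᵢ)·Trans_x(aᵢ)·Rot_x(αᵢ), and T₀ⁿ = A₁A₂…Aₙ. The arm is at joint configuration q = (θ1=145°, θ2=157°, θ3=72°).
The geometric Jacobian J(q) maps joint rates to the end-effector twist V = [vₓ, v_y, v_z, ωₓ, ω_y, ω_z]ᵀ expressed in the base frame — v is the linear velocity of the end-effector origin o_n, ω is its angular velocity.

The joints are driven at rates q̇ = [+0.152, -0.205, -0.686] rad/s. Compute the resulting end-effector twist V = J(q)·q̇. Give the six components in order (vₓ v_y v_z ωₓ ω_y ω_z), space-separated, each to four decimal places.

o_n = [0.2299, -0.6967, 0.9150]
J₁: ẑ×o_n = [0.6967, 0.2299, -0.0000], ω = ẑ
J2: z=[0.0000, 0.0000, 1.0000] o=[-0.1556, 0.1090, 0.3400] → [0.8057, 0.3856, -0.0000, 0.0000, 0.0000, 1.0000]
J3: z=[-0.8480, -0.5299, 0.0000] o=[0.2312, -0.5101, 0.4300] → [-0.2570, 0.4113, 0.1576, -0.8480, -0.5299, 0.0000]
V = J·q̇ = [0.1171, -0.3263, -0.1081, 0.5818, 0.3635, -0.0530]

0.1171 -0.3263 -0.1081 0.5818 0.3635 -0.0530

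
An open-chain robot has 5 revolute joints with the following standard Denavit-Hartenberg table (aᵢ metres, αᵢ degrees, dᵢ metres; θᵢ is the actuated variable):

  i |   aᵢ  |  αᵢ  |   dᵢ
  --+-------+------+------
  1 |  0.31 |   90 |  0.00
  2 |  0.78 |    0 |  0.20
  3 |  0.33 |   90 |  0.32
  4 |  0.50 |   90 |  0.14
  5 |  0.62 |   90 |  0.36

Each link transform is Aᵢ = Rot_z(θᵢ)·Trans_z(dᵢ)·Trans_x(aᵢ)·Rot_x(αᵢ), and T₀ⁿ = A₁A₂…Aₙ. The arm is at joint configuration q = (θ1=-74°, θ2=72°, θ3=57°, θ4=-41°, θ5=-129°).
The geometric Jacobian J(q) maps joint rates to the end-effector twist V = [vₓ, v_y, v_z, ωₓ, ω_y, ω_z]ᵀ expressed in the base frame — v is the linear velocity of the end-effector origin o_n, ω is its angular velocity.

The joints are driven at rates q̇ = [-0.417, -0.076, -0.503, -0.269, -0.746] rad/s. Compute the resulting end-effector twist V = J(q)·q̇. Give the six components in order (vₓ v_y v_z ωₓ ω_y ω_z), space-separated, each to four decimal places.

o_n = [-0.1214, -0.2160, 0.6640]
J₁: ẑ×o_n = [0.2160, -0.1214, 0.0000], ω = ẑ
J2: z=[-0.9613, -0.2756, 0.0000] o=[0.0854, -0.2980, 0.0000] → [-0.1830, 0.6383, -0.1358, -0.9613, -0.2756, 0.0000]
J3: z=[-0.9613, -0.2756, 0.0000] o=[-0.0404, -0.5848, 0.7418] → [0.0214, -0.0748, -0.3769, -0.9613, -0.2756, 0.0000]
J4: z=[0.2142, -0.7470, 0.6293] o=[-0.4052, -0.4734, 0.9983] → [0.0877, 0.2502, 0.2671, 0.2142, -0.7470, 0.6293]
J5: z=[0.8393, -0.1889, -0.5099] o=[-0.1254, -0.2593, 1.3796] → [0.1572, 0.5986, 0.0371, 0.8393, -0.1889, -0.5099]
V = J·q̇ = [-0.2278, -0.4741, 0.1004, -0.1272, 0.5014, -0.2059]

-0.2278 -0.4741 0.1004 -0.1272 0.5014 -0.2059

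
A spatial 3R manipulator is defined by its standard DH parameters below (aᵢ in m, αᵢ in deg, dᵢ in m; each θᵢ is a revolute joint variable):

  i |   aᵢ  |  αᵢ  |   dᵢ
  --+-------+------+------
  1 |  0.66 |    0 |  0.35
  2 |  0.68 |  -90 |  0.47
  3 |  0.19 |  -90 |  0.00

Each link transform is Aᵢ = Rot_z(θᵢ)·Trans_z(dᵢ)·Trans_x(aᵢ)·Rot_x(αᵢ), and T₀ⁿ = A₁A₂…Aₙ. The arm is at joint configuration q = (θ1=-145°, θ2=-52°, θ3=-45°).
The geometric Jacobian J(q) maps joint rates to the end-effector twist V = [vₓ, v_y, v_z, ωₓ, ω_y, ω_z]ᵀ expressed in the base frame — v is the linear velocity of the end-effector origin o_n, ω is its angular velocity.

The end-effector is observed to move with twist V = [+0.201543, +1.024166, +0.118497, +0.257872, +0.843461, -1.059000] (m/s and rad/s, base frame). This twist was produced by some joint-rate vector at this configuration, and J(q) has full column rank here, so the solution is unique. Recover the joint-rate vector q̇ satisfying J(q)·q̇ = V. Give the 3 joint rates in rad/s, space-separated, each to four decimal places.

o_n = [-1.3194, -0.1405, 0.9544]
J₁: ẑ×o_n = [0.1405, -1.3194, 0.0000], ω = ẑ
J2: z=[0.0000, 0.0000, 1.0000] o=[-0.5406, -0.3786, 0.3500] → [-0.2381, -0.7788, 0.0000, 0.0000, 0.0000, 1.0000]
J3: z=[-0.2924, -0.9563, 0.0000] o=[-1.1909, -0.1797, 0.8200] → [-0.1285, 0.0393, -0.1344, -0.2924, -0.9563, 0.0000]
q̇ = J⁺·V = [-0.4330, -0.6260, -0.8820]

-0.4330 -0.6260 -0.8820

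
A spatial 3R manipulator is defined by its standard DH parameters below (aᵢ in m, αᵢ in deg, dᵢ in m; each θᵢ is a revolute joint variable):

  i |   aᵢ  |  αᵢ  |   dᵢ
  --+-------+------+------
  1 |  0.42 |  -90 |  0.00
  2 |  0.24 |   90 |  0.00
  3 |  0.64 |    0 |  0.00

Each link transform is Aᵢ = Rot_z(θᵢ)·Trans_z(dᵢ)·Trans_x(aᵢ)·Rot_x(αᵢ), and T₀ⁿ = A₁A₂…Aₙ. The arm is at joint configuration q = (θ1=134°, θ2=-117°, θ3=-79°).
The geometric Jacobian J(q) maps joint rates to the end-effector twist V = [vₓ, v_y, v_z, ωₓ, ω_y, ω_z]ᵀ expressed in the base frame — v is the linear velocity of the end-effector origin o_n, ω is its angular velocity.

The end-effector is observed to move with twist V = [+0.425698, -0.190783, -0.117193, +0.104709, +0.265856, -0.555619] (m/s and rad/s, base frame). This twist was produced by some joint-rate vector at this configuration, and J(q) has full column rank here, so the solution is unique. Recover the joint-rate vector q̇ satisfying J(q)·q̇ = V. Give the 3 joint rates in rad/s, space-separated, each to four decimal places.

-0.6160 -0.2600 -0.1330

o_n = [0.2744, 0.6203, 0.3226]
J₁: ẑ×o_n = [-0.6203, 0.2744, 0.0000], ω = ẑ
J2: z=[-0.7193, -0.6947, 0.0000] o=[-0.2918, 0.3021, 0.0000] → [-0.2241, 0.2321, 0.1644, -0.7193, -0.6947, 0.0000]
J3: z=[0.6189, -0.6409, -0.4540] o=[-0.2161, 0.2237, 0.2138] → [0.1103, -0.2900, 0.5598, 0.6189, -0.6409, -0.4540]
q̇ = J⁺·V = [-0.6160, -0.2600, -0.1330]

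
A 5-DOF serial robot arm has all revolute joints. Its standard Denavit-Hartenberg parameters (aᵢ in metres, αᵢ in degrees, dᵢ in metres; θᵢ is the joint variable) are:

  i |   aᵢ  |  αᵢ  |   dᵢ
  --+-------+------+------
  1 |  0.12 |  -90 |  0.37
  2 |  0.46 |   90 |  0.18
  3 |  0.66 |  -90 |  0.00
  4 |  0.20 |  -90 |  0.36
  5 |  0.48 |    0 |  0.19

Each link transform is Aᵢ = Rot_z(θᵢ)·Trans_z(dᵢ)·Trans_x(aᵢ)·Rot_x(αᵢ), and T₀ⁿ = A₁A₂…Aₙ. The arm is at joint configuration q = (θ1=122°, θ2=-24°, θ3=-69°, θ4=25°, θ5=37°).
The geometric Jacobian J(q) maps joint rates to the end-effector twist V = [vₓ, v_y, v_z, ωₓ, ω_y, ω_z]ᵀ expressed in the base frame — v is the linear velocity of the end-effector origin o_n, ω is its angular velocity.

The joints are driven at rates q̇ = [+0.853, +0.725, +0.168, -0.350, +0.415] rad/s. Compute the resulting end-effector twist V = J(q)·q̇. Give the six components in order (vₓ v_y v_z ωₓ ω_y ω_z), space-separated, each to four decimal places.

-1.1523 0.0460 -0.5315 -0.5036 -0.6345 0.5044

o_n = [0.1023, 1.4012, 0.3631]
J₁: ẑ×o_n = [-1.4012, 0.1023, 0.0000], ω = ẑ
J2: z=[-0.8480, -0.5299, 0.0000] o=[-0.0636, 0.1018, 0.3700] → [0.0036, -0.0058, -1.0141, -0.8480, -0.5299, 0.0000]
J3: z=[0.2155, -0.3449, 0.9135] o=[-0.4389, 0.3628, 0.5571] → [-0.8818, 0.5362, 0.4105, 0.2155, -0.3449, 0.9135]
J4: z=[-0.7559, 0.5334, 0.3797] o=[-0.0309, 0.8725, 0.6533] → [-0.3555, -0.1687, -0.4707, -0.7559, 0.5334, 0.3797]
J5: z=[-0.4566, -0.0138, -0.8896] o=[-0.2092, 1.2337, 0.7392] → [0.1542, -0.4488, -0.0722, -0.4566, -0.0138, -0.8896]
V = J·q̇ = [-1.1523, 0.0460, -0.5315, -0.5036, -0.6345, 0.5044]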